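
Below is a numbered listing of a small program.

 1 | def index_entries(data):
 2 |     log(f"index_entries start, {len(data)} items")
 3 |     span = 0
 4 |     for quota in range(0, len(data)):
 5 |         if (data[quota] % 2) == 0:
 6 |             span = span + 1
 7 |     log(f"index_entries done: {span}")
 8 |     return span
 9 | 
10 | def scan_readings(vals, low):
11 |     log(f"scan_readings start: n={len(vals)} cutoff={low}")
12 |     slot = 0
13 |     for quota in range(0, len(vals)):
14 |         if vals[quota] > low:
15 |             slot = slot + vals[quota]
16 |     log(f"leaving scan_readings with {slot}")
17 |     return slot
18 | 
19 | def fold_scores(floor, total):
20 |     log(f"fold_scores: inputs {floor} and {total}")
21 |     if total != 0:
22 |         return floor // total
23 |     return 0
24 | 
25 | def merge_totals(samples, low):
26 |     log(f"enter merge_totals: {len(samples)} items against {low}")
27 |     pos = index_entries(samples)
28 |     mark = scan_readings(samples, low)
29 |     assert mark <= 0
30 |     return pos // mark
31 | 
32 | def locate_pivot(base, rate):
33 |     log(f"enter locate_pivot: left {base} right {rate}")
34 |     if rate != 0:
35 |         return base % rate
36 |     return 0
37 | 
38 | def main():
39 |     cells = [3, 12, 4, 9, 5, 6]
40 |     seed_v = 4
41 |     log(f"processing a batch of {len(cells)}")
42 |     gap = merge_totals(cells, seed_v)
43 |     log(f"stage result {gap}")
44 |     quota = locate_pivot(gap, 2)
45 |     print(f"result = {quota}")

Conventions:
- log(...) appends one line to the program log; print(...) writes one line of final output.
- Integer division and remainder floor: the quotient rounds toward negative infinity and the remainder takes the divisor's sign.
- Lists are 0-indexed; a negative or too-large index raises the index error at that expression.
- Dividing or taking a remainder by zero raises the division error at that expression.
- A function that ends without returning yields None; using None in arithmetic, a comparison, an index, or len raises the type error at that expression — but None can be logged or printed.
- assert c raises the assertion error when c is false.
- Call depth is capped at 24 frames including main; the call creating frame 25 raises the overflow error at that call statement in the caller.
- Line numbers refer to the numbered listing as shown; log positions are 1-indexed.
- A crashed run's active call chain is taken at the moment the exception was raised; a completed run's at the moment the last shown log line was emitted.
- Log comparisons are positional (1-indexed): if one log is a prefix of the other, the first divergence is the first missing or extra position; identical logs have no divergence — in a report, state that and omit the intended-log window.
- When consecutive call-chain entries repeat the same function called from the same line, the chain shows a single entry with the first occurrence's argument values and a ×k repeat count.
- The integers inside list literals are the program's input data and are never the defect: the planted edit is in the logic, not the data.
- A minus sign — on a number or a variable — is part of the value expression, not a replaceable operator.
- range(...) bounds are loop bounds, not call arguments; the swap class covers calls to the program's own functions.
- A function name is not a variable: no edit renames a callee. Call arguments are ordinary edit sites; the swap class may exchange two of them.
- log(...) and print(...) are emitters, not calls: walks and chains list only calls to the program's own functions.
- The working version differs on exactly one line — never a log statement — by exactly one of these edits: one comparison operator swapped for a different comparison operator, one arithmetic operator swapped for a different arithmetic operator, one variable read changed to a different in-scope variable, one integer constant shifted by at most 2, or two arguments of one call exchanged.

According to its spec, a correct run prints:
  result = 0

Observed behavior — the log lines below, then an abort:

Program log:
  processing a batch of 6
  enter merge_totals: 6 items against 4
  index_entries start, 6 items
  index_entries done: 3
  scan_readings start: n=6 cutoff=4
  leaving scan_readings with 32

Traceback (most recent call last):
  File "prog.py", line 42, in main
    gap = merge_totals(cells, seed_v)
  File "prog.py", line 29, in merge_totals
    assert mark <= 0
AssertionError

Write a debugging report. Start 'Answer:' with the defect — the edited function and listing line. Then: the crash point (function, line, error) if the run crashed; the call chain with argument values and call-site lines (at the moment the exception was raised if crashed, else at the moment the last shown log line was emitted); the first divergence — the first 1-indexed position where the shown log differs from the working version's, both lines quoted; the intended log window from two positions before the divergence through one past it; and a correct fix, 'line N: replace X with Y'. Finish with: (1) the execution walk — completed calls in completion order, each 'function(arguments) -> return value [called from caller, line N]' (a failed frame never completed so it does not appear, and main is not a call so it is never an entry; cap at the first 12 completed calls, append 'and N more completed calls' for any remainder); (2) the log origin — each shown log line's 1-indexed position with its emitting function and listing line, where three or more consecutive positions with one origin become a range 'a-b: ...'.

Answer: the defect is in merge_totals at line 29.
Key observation: A complete run would log 'stage result 0' next, but this one stopped at 6 lines.
Crash: merge_totals, line 29, AssertionError.
Call chain: main -> merge_totals([3, 12, 4, 9, 5, 6], 4) (called at line 42).
First divergence: position 7 (shown log ended at 6 lines; the working version continues: 'stage result 0').
Intended log window:
  5: scan_readings start: n=6 cutoff=4
  6: leaving scan_readings with 32
  7: stage result 0
  8: enter locate_pivot: left 0 right 2
Execution walk:
  index_entries([3, 12, 4, 9, 5, 6]) -> 3  [called from merge_totals, line 27]
  scan_readings([3, 12, 4, 9, 5, 6], 4) -> 32  [called from merge_totals, line 28]
Log line origins:
  1 — main, line 41
  2 — merge_totals, line 26
  3 — index_entries, line 2
  4 — index_entries, line 7
  5 — scan_readings, line 11
  6 — scan_readings, line 16
A correct fix: line 29: replace `<=` with `>`.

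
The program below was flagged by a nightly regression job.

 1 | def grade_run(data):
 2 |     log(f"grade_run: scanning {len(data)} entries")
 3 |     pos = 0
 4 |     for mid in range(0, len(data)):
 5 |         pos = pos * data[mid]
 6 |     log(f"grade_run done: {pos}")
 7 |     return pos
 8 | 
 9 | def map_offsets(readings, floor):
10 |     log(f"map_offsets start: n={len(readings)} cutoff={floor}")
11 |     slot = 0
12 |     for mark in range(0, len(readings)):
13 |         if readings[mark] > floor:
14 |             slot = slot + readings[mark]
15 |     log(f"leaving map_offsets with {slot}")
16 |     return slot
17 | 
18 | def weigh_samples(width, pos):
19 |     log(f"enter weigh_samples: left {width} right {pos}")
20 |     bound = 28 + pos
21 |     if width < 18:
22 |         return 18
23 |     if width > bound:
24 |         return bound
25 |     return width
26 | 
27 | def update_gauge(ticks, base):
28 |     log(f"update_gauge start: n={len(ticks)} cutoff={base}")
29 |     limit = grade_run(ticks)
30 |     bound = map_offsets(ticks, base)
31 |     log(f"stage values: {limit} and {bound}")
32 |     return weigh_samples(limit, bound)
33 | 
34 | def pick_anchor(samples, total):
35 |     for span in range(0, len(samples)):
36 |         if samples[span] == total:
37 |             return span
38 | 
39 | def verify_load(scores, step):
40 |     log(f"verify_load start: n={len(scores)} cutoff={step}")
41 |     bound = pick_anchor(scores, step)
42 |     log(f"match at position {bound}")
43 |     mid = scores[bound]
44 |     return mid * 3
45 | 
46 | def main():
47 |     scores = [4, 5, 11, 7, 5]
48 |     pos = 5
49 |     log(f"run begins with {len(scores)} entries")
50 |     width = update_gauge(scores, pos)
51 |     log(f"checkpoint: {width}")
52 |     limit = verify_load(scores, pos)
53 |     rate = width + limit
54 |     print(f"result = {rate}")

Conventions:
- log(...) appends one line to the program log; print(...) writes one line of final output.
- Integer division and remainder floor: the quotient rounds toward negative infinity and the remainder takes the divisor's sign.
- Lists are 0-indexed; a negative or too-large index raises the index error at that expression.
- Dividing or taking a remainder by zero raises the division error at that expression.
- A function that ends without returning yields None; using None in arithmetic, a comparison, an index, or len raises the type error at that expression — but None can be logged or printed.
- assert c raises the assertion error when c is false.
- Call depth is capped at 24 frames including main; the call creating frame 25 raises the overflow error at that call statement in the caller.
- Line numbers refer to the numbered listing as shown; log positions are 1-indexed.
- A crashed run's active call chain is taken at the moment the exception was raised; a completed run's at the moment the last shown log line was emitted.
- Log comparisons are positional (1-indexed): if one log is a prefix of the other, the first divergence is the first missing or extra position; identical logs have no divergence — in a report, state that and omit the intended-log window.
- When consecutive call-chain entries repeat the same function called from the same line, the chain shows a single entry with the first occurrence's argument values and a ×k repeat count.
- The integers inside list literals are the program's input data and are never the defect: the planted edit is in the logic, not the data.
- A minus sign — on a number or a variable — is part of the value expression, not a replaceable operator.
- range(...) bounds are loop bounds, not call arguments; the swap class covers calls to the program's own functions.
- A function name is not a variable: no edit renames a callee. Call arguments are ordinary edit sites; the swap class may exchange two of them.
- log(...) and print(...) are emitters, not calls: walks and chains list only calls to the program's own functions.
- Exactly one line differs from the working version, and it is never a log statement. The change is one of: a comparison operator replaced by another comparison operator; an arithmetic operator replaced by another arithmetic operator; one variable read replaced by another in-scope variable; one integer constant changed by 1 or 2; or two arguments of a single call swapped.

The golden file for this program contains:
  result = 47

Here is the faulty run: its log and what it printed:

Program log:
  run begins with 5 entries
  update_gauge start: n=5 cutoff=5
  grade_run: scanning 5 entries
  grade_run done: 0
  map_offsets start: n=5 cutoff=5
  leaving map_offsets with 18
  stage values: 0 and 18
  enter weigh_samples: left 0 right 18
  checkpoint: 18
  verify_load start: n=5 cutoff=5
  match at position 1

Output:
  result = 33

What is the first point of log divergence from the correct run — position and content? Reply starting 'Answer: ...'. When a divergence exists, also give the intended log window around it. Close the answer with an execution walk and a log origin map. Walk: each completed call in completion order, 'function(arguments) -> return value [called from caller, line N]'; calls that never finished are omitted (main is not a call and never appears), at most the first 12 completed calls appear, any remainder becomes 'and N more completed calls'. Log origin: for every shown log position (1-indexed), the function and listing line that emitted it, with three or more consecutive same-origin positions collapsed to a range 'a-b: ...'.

Answer: position 4 — the shown line 'grade_run done: 0' should read 'grade_run done: 32'.
Intended log window:
  2: update_gauge start: n=5 cutoff=5
  3: grade_run: scanning 5 entries
  4: grade_run done: 32
  5: map_offsets start: n=5 cutoff=5
Execution walk:
  grade_run([4, 5, 11, 7, 5]) -> 0  [called from update_gauge, line 29]
  map_offsets([4, 5, 11, 7, 5], 5) -> 18  [called from update_gauge, line 30]
  weigh_samples(0, 18) -> 18  [called from update_gauge, line 32]
  update_gauge([4, 5, 11, 7, 5], 5) -> 18  [called from main, line 50]
  pick_anchor([4, 5, 11, 7, 5], 5) -> 1  [called from verify_load, line 41]
  verify_load([4, 5, 11, 7, 5], 5) -> 15  [called from main, line 52]
Log origin:
  1: emitted by main (line 49)
  2: emitted by update_gauge (line 28)
  3: emitted by grade_run (line 2)
  4: emitted by grade_run (line 6)
  5: emitted by map_offsets (line 10)
  6: emitted by map_offsets (line 15)
  7: emitted by update_gauge (line 31)
  8: emitted by weigh_samples (line 19)
  9: emitted by main (line 51)
  10: emitted by verify_load (line 40)
  11: emitted by verify_load (line 42)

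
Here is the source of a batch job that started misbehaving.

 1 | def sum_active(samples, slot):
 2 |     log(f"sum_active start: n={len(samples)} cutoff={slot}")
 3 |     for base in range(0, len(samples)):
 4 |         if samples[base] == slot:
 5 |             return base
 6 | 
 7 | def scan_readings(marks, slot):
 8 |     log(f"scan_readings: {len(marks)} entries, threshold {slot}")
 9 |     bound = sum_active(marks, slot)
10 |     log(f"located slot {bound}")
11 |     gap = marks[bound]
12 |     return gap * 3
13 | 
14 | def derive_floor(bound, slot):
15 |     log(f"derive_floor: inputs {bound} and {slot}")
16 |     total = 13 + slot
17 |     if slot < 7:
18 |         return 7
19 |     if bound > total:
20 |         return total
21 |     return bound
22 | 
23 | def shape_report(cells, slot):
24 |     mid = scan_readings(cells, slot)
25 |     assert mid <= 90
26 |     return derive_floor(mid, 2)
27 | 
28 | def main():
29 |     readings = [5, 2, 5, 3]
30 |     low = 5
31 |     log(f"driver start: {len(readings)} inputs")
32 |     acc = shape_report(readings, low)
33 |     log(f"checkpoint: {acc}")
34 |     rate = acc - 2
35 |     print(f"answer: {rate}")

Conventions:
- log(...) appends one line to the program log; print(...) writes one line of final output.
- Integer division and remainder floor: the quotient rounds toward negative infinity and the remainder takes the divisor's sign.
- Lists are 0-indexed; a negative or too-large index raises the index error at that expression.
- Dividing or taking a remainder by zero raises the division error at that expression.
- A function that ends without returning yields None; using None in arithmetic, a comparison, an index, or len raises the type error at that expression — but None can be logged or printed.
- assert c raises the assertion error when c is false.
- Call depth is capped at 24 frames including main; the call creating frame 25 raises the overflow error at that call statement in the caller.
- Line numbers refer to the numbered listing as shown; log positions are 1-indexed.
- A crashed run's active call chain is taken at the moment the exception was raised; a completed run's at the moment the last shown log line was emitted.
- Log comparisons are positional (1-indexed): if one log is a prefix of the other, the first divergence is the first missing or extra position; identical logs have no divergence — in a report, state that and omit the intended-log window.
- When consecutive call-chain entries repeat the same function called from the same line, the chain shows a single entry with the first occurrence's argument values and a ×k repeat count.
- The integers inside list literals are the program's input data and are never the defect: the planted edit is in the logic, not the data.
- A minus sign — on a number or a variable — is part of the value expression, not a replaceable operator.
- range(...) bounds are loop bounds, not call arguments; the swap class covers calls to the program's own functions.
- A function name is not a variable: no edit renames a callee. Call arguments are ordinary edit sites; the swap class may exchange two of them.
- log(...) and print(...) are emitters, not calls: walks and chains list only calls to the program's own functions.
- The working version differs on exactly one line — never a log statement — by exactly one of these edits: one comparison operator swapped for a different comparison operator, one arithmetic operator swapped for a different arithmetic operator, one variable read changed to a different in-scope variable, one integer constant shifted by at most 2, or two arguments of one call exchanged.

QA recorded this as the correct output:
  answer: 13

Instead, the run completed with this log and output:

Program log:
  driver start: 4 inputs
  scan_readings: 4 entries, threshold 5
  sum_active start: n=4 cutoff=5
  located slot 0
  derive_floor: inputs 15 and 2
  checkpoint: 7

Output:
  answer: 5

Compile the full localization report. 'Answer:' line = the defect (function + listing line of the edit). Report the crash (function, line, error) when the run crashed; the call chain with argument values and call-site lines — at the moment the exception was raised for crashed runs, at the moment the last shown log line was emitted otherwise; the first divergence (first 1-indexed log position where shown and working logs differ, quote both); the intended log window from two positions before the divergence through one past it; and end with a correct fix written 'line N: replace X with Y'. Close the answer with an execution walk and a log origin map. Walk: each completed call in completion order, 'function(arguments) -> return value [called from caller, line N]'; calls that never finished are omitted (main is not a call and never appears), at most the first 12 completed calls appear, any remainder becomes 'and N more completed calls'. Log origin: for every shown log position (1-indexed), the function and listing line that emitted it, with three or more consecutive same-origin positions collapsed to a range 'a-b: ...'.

Answer: the defect is in derive_floor at line 17.
Core observation: Everything matches until log position 6, which reads 'checkpoint: 7' in place of 'checkpoint: 15'.
Call chain: main.
First divergence: position 6; shown 'checkpoint: 7' vs intended 'checkpoint: 15'.
Intended log window:
  4: located slot 0
  5: derive_floor: inputs 15 and 2
  6: checkpoint: 15
Execution walk:
  sum_active([5, 2, 5, 3], 5) -> 0  [called from scan_readings, line 9]
  scan_readings([5, 2, 5, 3], 5) -> 15  [called from shape_report, line 24]
  derive_floor(15, 2) -> 7  [called from shape_report, line 26]
  shape_report([5, 2, 5, 3], 5) -> 7  [called from main, line 32]
Log origins:
  1: logged in main at line 31
  2: logged in scan_readings at line 8
  3: logged in sum_active at line 2
  4: logged in scan_readings at line 10
  5: logged in derive_floor at line 15
  6: logged in main at line 33
A correct fix: line 17: replace `slot` with `bound`.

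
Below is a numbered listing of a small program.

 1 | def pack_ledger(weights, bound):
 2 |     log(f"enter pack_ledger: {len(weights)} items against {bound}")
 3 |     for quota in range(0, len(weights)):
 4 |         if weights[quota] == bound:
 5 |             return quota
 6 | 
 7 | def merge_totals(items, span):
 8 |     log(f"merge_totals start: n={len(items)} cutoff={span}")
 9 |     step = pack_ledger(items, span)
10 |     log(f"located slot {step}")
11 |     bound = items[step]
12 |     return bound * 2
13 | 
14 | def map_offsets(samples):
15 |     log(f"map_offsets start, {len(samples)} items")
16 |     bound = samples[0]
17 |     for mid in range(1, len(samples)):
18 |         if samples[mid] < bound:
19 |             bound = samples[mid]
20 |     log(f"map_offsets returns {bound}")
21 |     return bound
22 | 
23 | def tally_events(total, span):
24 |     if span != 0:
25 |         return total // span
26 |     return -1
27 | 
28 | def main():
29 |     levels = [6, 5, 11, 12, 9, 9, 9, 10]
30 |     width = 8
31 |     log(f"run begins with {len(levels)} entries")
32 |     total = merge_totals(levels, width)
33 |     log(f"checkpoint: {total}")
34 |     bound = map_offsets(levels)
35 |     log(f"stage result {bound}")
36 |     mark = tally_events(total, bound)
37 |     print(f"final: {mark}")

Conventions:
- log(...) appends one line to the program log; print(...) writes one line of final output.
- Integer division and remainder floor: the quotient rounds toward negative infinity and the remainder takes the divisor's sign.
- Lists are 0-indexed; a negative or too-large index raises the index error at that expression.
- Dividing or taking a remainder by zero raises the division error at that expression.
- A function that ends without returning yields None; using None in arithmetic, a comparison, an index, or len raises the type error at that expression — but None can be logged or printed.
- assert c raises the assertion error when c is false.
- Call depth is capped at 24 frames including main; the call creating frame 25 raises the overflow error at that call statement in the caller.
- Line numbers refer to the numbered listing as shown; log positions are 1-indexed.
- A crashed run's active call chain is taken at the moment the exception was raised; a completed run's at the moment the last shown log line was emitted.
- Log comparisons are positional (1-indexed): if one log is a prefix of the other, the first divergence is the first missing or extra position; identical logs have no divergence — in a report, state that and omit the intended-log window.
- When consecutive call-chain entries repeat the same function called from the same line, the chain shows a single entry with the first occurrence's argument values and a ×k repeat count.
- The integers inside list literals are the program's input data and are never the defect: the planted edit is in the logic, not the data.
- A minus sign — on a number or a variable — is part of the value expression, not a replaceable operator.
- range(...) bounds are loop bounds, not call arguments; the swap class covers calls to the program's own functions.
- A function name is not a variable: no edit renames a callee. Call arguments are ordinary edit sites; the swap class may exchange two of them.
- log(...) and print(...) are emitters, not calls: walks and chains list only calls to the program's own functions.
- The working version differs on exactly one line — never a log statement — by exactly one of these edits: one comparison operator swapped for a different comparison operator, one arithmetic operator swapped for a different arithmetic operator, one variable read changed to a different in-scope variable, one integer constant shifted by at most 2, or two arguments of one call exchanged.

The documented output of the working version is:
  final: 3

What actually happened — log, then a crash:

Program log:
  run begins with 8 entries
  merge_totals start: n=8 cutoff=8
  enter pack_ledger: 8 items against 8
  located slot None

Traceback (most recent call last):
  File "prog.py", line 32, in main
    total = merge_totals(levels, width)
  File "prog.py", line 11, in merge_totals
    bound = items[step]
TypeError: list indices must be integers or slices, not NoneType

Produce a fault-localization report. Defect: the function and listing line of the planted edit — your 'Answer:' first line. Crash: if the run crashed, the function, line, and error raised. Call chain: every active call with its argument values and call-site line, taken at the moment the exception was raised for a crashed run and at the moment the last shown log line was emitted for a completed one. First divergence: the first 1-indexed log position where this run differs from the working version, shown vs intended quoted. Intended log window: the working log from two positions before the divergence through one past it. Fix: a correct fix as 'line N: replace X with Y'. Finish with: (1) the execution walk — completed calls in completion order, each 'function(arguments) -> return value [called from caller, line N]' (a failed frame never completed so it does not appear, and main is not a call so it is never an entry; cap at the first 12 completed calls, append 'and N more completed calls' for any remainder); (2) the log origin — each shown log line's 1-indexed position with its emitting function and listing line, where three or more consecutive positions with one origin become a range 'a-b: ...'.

Answer: the defect is in main at line 30.
The tell: The earliest visible damage is log position 2 — 'merge_totals start: n=8 cutoff=8' rather than the intended 'merge_totals start: n=8 cutoff=9'.
Crash: merge_totals, line 11, TypeError.
Call chain: main -> merge_totals([6, 5, 11, 12, 9, 9, 9, 10], 8) (called at line 32).
First divergence: at position 2 the run shows 'merge_totals start: n=8 cutoff=8' where the working version logs 'merge_totals start: n=8 cutoff=9'.
Intended log window:
  1: run begins with 8 entries
  2: merge_totals start: n=8 cutoff=9
  3: enter pack_ledger: 8 items against 9
Execution walk:
  pack_ledger([6, 5, 11, 12, 9, 9, 9, 10], 8) -> None  [called from merge_totals, line 9]
Log line origins:
  1: logged in main at line 31
  2: logged in merge_totals at line 8
  3: logged in pack_ledger at line 2
  4: logged in merge_totals at line 10
A correct fix: line 30: replace `8` with `9`.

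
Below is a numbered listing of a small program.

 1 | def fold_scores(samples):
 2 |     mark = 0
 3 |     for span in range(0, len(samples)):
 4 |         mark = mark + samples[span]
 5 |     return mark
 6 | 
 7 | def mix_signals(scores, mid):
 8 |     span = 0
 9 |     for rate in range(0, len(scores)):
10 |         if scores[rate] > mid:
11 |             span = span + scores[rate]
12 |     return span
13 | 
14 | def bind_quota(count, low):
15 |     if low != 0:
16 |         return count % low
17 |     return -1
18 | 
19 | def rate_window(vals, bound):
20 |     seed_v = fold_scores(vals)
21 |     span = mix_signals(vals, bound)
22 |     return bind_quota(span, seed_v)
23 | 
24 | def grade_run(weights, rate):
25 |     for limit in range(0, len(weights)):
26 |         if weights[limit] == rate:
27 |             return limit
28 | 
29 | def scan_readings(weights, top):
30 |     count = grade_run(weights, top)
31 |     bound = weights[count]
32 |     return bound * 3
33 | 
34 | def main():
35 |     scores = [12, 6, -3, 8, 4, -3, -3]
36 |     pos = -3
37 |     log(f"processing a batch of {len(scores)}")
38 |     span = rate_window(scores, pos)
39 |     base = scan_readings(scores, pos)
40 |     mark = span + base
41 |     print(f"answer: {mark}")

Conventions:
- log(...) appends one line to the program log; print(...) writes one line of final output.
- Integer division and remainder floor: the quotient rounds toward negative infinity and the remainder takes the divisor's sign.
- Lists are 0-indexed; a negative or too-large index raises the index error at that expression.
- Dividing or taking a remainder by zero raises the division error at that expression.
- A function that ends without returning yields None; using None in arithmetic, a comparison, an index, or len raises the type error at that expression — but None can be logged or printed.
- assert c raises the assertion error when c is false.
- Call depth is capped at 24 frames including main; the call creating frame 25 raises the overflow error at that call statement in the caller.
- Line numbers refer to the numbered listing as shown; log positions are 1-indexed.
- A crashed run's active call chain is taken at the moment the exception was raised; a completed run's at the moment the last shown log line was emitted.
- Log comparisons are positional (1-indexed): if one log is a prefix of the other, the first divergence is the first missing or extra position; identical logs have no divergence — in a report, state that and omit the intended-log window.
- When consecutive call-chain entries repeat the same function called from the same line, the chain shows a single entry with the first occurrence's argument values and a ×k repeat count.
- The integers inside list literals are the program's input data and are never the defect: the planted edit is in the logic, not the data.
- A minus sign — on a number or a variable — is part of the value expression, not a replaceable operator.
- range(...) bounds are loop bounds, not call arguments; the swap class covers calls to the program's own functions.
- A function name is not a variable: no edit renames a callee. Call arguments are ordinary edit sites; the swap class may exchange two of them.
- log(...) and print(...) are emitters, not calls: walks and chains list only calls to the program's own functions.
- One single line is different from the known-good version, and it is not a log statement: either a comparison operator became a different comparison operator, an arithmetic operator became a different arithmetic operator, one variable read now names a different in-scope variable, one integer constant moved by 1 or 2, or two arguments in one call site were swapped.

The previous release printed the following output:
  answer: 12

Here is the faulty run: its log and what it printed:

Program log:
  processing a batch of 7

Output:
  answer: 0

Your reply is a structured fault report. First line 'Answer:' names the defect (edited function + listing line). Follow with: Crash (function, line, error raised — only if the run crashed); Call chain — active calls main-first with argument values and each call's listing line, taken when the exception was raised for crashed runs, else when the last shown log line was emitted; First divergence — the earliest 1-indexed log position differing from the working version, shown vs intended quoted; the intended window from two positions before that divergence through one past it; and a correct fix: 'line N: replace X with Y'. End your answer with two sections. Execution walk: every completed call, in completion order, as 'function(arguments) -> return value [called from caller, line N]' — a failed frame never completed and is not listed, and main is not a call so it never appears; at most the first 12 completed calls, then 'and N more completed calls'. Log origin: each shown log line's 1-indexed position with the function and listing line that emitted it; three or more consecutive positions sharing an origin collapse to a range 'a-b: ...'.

Answer: the defect is in rate_window at line 22.
Key observation: Nothing in the log betrays the bug — only the output does.
Call chain: main.
First divergence: none; the two logs match at every position.
Execution walk:
  fold_scores([12, 6, -3, 8, 4, -3, -3]) -> 21  [called from rate_window, line 20]
  mix_signals([12, 6, -3, 8, 4, -3, -3], -3) -> 30  [called from rate_window, line 21]
  bind_quota(30, 21) -> 9  [called from rate_window, line 22]
  rate_window([12, 6, -3, 8, 4, -3, -3], -3) -> 9  [called from main, line 38]
  grade_run([12, 6, -3, 8, 4, -3, -3], -3) -> 2  [called from scan_readings, line 30]
  scan_readings([12, 6, -3, 8, 4, -3, -3], -3) -> -9  [called from main, line 39]
Log origins:
  1: logged in main at line 37
A correct fix: line 22: replace `bind_quota(span, seed_v)` with `bind_quota(seed_v, span)`.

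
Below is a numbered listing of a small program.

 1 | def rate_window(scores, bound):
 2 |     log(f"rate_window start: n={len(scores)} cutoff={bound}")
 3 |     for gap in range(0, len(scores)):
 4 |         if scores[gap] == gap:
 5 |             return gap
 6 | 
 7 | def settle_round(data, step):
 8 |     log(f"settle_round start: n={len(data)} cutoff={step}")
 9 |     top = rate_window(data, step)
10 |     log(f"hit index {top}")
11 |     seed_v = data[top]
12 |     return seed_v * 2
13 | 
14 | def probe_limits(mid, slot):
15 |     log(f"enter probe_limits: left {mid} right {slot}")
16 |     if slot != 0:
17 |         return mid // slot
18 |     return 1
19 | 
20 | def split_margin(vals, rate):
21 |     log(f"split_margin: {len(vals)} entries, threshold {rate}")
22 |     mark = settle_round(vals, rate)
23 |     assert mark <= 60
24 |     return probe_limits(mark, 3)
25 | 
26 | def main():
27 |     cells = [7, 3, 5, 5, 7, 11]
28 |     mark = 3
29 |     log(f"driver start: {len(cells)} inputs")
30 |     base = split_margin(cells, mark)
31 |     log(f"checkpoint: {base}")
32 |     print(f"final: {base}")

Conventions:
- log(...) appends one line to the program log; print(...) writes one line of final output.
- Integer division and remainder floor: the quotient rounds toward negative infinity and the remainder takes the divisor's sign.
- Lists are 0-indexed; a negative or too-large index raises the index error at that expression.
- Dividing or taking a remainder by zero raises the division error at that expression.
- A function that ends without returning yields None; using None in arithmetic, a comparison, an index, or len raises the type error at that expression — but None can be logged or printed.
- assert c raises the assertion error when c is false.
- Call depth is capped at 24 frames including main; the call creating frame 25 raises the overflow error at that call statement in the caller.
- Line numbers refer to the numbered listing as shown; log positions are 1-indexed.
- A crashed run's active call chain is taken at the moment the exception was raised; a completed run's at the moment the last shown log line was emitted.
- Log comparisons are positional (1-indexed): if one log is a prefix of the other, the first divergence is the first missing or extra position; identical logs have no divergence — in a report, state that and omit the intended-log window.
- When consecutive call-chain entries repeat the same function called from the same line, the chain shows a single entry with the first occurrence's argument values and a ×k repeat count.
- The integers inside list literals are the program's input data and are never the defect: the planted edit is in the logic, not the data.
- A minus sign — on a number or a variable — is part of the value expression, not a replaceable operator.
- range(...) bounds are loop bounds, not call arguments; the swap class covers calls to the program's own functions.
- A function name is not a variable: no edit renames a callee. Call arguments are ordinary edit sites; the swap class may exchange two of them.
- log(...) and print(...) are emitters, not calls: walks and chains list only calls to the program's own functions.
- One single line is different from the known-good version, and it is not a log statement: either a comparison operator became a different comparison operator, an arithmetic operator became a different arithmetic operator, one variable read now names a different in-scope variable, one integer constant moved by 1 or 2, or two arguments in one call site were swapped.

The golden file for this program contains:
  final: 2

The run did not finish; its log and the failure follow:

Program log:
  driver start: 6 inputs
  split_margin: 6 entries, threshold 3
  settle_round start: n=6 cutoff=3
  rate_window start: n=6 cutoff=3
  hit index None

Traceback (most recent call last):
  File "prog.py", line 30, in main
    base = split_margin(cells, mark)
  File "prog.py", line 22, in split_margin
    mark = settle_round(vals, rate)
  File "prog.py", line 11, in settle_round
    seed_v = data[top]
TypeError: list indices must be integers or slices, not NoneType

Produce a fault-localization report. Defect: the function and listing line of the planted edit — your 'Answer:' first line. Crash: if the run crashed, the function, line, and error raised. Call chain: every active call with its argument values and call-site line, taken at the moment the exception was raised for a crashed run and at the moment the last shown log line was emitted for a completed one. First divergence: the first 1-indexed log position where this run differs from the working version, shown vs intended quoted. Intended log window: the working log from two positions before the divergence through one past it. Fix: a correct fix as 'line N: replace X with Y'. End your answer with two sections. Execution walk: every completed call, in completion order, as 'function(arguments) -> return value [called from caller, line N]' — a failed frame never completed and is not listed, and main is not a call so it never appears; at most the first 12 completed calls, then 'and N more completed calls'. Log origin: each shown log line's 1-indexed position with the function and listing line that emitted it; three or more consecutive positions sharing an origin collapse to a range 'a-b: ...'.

Answer: the defect is in rate_window at line 4.
Key observation: At log position 5 the runs split — shown 'hit index None', but the working version logs 'hit index 1'.
Crash: settle_round, line 11, TypeError.
Call chain: main -> split_margin([7, 3, 5, 5, 7, 11], 3) (called at line 30) -> settle_round([7, 3, 5, 5, 7, 11], 3) (called at line 22).
First divergence: position 5 — the shown line 'hit index None' should read 'hit index 1'.
Intended log window:
  3: settle_round start: n=6 cutoff=3
  4: rate_window start: n=6 cutoff=3
  5: hit index 1
  6: enter probe_limits: left 6 right 3
Execution walk:
  rate_window([7, 3, 5, 5, 7, 11], 3) -> None  [called from settle_round, line 9]
Origin of each log line:
  1: logged in main at line 29
  2: logged in split_margin at line 21
  3: logged in settle_round at line 8
  4: logged in rate_window at line 2
  5: logged in settle_round at line 10
A correct fix: line 4: replace `scores[gap] == gap` with `scores[gap] == bound`.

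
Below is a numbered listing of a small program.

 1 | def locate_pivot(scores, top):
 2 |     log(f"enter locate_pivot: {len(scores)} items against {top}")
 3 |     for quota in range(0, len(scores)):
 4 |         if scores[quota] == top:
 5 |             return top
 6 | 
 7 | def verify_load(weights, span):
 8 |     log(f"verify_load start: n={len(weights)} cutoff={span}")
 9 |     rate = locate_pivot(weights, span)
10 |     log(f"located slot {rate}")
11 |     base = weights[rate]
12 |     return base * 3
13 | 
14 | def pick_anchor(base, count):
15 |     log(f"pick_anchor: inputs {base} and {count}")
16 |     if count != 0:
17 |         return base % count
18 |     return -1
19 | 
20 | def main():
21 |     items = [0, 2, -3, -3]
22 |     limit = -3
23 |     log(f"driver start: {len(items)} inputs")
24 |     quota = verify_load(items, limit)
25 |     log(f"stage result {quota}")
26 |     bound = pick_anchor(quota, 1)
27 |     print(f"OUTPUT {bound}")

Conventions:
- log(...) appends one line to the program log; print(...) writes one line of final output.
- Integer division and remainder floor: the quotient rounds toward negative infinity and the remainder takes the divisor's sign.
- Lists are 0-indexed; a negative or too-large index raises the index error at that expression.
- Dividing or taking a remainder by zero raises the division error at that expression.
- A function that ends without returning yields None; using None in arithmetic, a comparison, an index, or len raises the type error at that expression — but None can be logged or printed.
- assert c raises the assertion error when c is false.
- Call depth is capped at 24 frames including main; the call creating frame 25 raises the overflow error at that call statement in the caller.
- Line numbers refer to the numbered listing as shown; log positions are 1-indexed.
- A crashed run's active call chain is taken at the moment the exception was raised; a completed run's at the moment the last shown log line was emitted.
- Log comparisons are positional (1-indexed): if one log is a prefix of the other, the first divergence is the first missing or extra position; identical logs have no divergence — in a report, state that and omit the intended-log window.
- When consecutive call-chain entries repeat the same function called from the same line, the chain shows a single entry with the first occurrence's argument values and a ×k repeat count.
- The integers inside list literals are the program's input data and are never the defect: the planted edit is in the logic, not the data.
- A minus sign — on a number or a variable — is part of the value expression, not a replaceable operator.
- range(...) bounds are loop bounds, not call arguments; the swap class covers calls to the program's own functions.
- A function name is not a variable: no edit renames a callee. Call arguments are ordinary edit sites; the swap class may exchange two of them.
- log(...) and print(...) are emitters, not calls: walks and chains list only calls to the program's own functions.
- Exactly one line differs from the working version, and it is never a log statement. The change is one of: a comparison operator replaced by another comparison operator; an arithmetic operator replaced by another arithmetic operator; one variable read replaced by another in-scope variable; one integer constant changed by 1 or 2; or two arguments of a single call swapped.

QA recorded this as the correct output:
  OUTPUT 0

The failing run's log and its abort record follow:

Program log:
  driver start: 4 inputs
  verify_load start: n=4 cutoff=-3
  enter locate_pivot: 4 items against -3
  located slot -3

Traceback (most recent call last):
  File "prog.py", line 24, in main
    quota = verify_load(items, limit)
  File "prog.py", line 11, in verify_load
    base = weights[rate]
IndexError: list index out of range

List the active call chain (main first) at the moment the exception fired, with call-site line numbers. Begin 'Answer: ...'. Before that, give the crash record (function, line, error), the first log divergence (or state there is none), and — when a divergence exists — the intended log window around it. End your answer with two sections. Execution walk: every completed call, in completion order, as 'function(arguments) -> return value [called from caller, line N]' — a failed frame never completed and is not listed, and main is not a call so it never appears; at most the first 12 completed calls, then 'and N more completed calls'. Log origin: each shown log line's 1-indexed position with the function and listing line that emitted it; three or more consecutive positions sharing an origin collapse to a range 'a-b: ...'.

Answer: main -> verify_load (called at line 24).
Core observation: Log line 4 is where behavior first shows: 'located slot -3' appears instead of 'located slot 2'.
Crash: verify_load, line 11, IndexError.
First divergence: position 4 — the shown line 'located slot -3' should read 'located slot 2'.
Intended log window:
  2: verify_load start: n=4 cutoff=-3
  3: enter locate_pivot: 4 items against -3
  4: located slot 2
  5: stage result -9
Execution walk:
  locate_pivot([0, 2, -3, -3], -3) -> -3  [called from verify_load, line 9]
Log origins:
  1: emitted by main (line 23)
  2: emitted by verify_load (line 8)
  3: emitted by locate_pivot (line 2)
  4: emitted by verify_load (line 10)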